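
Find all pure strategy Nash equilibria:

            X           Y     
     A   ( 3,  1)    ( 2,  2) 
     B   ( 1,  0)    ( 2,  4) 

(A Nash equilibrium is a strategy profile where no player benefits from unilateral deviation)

Nash equilibrium: (A, Y), (B, Y)

Work:
Best responses:
  P1 vs X: payoffs [3, 1] → best response A (payoff 3)
  P1 vs Y: payoffs [2, 2] → best response A/B (payoff 2)
  P2 vs A: payoffs [1, 2] → best response Y (payoff 2)
  P2 vs B: payoffs [0, 4] → best response Y (payoff 4)
Mutual best responses: (A,Y), (B,Y) → Nash equilibria.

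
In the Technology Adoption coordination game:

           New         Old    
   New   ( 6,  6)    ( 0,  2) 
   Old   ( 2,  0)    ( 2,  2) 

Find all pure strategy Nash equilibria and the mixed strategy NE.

Pure NE: (New, New) and (Old, Old); Mixed NE: p = 0.3333, q = 0.3333

Work:
Check pure NE:
(New, New): (6, 6) - no unilateral deviation beneficial
(Old, Old): (2, 2) - no unilateral deviation beneficial
Mixed NE: P1 plays New with p = 0.3333, P2 plays New with q = 0.3333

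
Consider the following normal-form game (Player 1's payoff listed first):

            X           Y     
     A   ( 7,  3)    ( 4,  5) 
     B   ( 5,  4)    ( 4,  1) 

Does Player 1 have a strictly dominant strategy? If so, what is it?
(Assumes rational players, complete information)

No strictly dominant strategy exists for Player 1

Work:
A strategy strictly dominates another if it gives a strictly higher payoff against every opponent action. Compare each pair of P1's strategies column-by-column:
  A vs B: [7 vs 5, 4 vs 4] → A does not strictly dominate B (column Y: 4 ≤ 4)
  B vs A: [5 vs 7, 4 vs 4] → B does not strictly dominate A (column X: 5 ≤ 7)
No single strategy strictly dominates all others → no strictly dominant strategy.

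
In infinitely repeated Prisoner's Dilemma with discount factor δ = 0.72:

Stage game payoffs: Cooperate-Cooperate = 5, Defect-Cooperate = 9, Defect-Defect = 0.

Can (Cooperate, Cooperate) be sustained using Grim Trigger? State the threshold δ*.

δ* = 0.4444; since δ = 0.72 ≥ 0.4444, cooperation can be sustained

Work:
For Grim Trigger:
Cooperate forever: 5/(1-δ)
Defect then punished: 9 + 0·δ/(1-δ)
Need: 5/(1-δ) ≥ 9 + 0·δ/(1-δ)
Solving: δ ≥ (T-R)/(T-P) = (9-5)/(9-0) = 0.4444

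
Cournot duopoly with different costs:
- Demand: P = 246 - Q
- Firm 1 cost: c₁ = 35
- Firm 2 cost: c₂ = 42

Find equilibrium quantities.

q₁* = 72.67, q₂* = 65.67

Work:
Reaction: q₁ = (246 - 35 - q₂)/2
Reaction: q₂ = (246 - 42 - q₁)/2
Solve simultaneously:
q₁* = (246 - 2×35 + 42)/3 = 72.67
q₂* = (246 - 2×42 + 35)/3 = 65.67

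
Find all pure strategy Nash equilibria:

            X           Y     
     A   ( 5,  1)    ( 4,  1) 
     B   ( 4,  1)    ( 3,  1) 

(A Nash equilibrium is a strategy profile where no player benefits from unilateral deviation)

Nash equilibrium: (A, X), (A, Y)

Work:
Best responses:
  P1 vs X: payoffs [5, 4] → best response A (payoff 5)
  P1 vs Y: payoffs [4, 3] → best response A (payoff 4)
  P2 vs A: payoffs [1, 1] → best response X/Y (payoff 1)
  P2 vs B: payoffs [1, 1] → best response X/Y (payoff 1)
Mutual best responses: (A,X), (A,Y) → Nash equilibria.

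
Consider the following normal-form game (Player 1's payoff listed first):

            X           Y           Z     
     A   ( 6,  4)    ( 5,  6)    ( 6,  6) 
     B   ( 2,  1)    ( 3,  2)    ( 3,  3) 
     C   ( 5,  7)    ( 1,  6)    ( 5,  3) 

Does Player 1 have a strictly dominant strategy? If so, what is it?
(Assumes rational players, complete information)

Yes, Player 1's strictly dominant strategy is A

Work:
A strategy strictly dominates another if it gives a strictly higher payoff against every opponent action. Compare each pair of P1's strategies column-by-column:
  A vs B: [6 vs 2, 5 vs 3, 6 vs 3] → A strictly dominates B
  A vs C: [6 vs 5, 5 vs 1, 6 vs 5] → A strictly dominates C
  B vs A: [2 vs 6, 3 vs 5, 3 vs 6] → B does not strictly dominate A (column X: 2 ≤ 6)
  B vs C: [2 vs 5, 3 vs 1, 3 vs 5] → B does not strictly dominate C (column X: 2 ≤ 5)
  C vs A: [5 vs 6, 1 vs 5, 5 vs 6] → C does not strictly dominate A (column X: 5 ≤ 6)
  C vs B: [5 vs 2, 1 vs 3, 5 vs 3] → C does not strictly dominate B (column Y: 1 ≤ 3)
A strictly dominates every other strategy → strictly dominant.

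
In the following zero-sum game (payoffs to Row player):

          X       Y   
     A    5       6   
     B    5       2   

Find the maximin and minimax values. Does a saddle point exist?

Maximin = 5, Minimax = 5, Saddle: True

Work:
Row minimums: [5, 2] → maximin = 5
Column maximums: [5, 6] → minimax = 5
Saddle point exists! Game value = 5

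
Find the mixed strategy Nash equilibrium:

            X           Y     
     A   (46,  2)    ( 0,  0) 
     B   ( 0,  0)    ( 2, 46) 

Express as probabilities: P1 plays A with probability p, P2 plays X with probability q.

p = 0.9583, q = 0.0417

Work:
Find probabilities that make opponent indifferent:
P2 chooses q to make P1 indifferent between A and B
P1 chooses p to make P2 indifferent between X and Y
Mixed NE: P1 plays (A: 0.9583, B: 0.0417), P2 plays (X: 0.0417, Y: 0.9583)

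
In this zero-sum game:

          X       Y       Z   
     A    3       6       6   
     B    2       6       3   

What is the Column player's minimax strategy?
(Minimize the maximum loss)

Column should play X, value = 3

Work:
Column player minimizes Row's maximum payoff:
Column X: max payoff to Row = 3
Column Y: max payoff to Row = 6
Column Z: max payoff to Row = 6
Minimum is 3, achieved by column X.
Minimax strategy: X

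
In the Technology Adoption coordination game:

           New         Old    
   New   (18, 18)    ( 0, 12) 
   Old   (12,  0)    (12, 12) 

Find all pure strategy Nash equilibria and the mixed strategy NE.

Pure NE: (New, New) and (Old, Old); Mixed NE: p = 0.6667, q = 0.6667

Work:
Check pure NE:
(New, New): (18, 18) - no unilateral deviation beneficial
(Old, Old): (12, 12) - no unilateral deviation beneficial
Mixed NE: P1 plays New with p = 0.6667, P2 plays New with q = 0.6667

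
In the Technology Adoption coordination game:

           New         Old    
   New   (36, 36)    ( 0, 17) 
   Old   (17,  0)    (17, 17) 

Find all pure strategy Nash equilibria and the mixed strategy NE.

Pure NE: (New, New) and (Old, Old); Mixed NE: p = 0.4722, q = 0.4722

Work:
Check pure NE:
(New, New): (36, 36) - no unilateral deviation beneficial
(Old, Old): (17, 17) - no unilateral deviation beneficial
Mixed NE: P1 plays New with p = 0.4722, P2 plays New with q = 0.4722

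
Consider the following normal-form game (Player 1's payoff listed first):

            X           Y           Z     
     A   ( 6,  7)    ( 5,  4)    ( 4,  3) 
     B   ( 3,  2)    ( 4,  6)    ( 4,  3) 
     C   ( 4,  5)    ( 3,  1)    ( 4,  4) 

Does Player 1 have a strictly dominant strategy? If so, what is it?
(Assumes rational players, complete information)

No strictly dominant strategy exists for Player 1

Work:
A strategy strictly dominates another if it gives a strictly higher payoff against every opponent action. Compare each pair of P1's strategies column-by-column:
  A vs B: [6 vs 3, 5 vs 4, 4 vs 4] → A does not strictly dominate B (column Z: 4 ≤ 4)
  A vs C: [6 vs 4, 5 vs 3, 4 vs 4] → A does not strictly dominate C (column Z: 4 ≤ 4)
  B vs A: [3 vs 6, 4 vs 5, 4 vs 4] → B does not strictly dominate A (column X: 3 ≤ 6)
  B vs C: [3 vs 4, 4 vs 3, 4 vs 4] → B does not strictly dominate C (column X: 3 ≤ 4)
  C vs A: [4 vs 6, 3 vs 5, 4 vs 4] → C does not strictly dominate A (column X: 4 ≤ 6)
  C vs B: [4 vs 3, 3 vs 4, 4 vs 4] → C does not strictly dominate B (column Y: 3 ≤ 4)
No single strategy strictly dominates all others → no strictly dominant strategy.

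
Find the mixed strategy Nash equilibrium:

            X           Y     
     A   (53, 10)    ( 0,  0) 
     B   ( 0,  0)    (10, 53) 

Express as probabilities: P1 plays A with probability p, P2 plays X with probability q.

p = 0.8413, q = 0.1587

Work:
Find probabilities that make opponent indifferent:
P2 chooses q to make P1 indifferent between A and B
P1 chooses p to make P2 indifferent between X and Y
Mixed NE: P1 plays (A: 0.8413, B: 0.1587), P2 plays (X: 0.1587, Y: 0.8413)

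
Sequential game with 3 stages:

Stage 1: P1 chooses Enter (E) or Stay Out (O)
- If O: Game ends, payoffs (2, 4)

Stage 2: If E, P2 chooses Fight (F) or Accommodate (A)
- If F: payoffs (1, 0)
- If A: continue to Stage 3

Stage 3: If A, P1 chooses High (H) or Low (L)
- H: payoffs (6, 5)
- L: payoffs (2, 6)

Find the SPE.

SPE: (E, A, H); Outcome (6, 5)

Work:
Stage 3: P1 chooses H (6 vs 2)
Stage 2: P2: F->0, A->5 (anticipating H). Choose A
Stage 1: P1: O->2, E->6 (anticipating A, H). Choose E
SPE path: E -> A -> H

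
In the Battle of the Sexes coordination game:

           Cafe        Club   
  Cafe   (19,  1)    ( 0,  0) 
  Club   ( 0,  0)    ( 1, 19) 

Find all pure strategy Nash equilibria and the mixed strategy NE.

Pure NE: (Cafe, Cafe) and (Club, Club); Mixed NE: p = 0.95, q = 0.05

Work:
Check pure NE:
(Cafe, Cafe): (19, 1) - no unilateral deviation beneficial
(Club, Club): (1, 19) - no unilateral deviation beneficial
Mixed NE: P1 plays Cafe with p = 0.95, P2 plays Cafe with q = 0.05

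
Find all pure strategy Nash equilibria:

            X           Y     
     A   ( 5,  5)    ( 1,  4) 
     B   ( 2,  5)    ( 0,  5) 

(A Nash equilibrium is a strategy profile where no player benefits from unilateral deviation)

Nash equilibrium: (A, X)

Work:
Best responses:
  P1 vs X: payoffs [5, 2] → best response A (payoff 5)
  P1 vs Y: payoffs [1, 0] → best response A (payoff 1)
  P2 vs A: payoffs [5, 4] → best response X (payoff 5)
  P2 vs B: payoffs [5, 5] → best response X/Y (payoff 5)
Mutual best responses: (A,X) → Nash equilibria.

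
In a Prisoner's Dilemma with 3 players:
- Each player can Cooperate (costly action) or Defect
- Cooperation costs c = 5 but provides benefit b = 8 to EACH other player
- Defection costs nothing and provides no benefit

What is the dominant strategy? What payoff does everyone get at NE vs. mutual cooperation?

Dominant: Defect; NE payoff = 0; Coop payoff = 11

Work:
Defect dominates (saves cost c = 5, benefit to others is external)
NE: All defect → everyone gets 0
If all cooperate: each receives (2)×8 - 5 = 11
Social dilemma: 11 > 0 but NE gives 0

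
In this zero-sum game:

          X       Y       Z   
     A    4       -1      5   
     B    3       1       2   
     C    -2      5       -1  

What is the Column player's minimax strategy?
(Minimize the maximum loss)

Column should play X, value = 4

Work:
Column player minimizes Row's maximum payoff:
Column X: max payoff to Row = 4
Column Y: max payoff to Row = 5
Column Z: max payoff to Row = 5
Minimum is 4, achieved by column X.
Minimax strategy: X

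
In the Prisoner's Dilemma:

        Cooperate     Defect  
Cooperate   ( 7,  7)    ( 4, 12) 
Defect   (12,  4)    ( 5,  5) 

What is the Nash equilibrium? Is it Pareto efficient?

(Defect, Defect) is NE; not Pareto efficient

Work:
Defect dominates Cooperate for both players:
If P2 cooperates: Defect (12) > Cooperate (7)
If P2 defects: Defect (5) > Cooperate (4)
NE: (Defect, Defect) with payoff (5, 5)
But (Cooperate, Cooperate) = (7, 7) Pareto dominates (5, 5)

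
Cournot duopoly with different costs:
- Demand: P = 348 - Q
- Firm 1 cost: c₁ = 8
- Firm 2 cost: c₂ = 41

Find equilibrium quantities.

q₁* = 124.33, q₂* = 91.33

Work:
Reaction: q₁ = (348 - 8 - q₂)/2
Reaction: q₂ = (348 - 41 - q₁)/2
Solve simultaneously:
q₁* = (348 - 2×8 + 41)/3 = 124.33
q₂* = (348 - 2×41 + 8)/3 = 91.33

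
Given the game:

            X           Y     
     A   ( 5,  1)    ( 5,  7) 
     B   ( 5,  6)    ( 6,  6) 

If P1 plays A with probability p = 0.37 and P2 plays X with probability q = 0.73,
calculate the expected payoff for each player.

E[P1] = 5.1701, E[P2] = 4.7494

Work:
E[P1] = p·q·π₁(A,X) + p·(1-q)·π₁(A,Y) + (1-p)·q·π₁(B,X) + (1-p)·(1-q)·π₁(B,Y)
= 0.37·0.73·5 + 0.37·0.27·5 + 0.63·0.73·5 + 0.63·0.27·6
= 5.1701

E[P2] = 4.7494 (similar calculation)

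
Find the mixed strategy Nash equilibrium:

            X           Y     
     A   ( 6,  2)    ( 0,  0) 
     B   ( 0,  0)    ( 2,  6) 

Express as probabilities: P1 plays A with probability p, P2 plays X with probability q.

p = 0.75, q = 0.25

Work:
Find probabilities that make opponent indifferent:
P2 chooses q to make P1 indifferent between A and B
P1 chooses p to make P2 indifferent between X and Y
Mixed NE: P1 plays (A: 0.75, B: 0.25), P2 plays (X: 0.25, Y: 0.75)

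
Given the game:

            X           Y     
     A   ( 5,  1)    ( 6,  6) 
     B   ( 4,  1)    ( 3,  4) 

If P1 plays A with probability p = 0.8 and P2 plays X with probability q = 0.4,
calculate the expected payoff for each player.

E[P1] = 5.16, E[P2] = 3.76

Work:
E[P1] = p·q·π₁(A,X) + p·(1-q)·π₁(A,Y) + (1-p)·q·π₁(B,X) + (1-p)·(1-q)·π₁(B,Y)
= 0.8·0.4·5 + 0.8·0.6·6 + 0.2·0.4·4 + 0.2·0.6·3
= 5.16

E[P2] = 3.76 (similar calculation)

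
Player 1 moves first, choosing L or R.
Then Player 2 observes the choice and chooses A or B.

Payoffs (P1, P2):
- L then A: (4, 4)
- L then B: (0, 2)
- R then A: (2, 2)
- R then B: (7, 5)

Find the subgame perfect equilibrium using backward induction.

P1 plays R, P2 plays A after L and B after R; Payoff (7, 5)

Work:
Backward induction:
After L: P2 chooses A → P1 gets 4
After R: P2 chooses B → P1 gets 7
P1 chooses R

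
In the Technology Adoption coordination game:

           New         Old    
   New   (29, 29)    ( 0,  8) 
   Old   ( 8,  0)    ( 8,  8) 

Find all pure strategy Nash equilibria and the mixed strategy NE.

Pure NE: (New, New) and (Old, Old); Mixed NE: p = 0.2759, q = 0.2759

Work:
Check pure NE:
(New, New): (29, 29) - no unilateral deviation beneficial
(Old, Old): (8, 8) - no unilateral deviation beneficial
Mixed NE: P1 plays New with p = 0.2759, P2 plays New with q = 0.2759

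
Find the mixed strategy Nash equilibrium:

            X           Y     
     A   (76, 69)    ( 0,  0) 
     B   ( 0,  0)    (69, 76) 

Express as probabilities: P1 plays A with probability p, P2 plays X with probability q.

p = 0.5241, q = 0.4759

Work:
Find probabilities that make opponent indifferent:
P2 chooses q to make P1 indifferent between A and B
P1 chooses p to make P2 indifferent between X and Y
Mixed NE: P1 plays (A: 0.5241, B: 0.4759), P2 plays (X: 0.4759, Y: 0.5241)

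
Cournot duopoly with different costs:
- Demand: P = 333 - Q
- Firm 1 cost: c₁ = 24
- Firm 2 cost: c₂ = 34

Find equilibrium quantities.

q₁* = 106.33, q₂* = 96.33

Work:
Reaction: q₁ = (333 - 24 - q₂)/2
Reaction: q₂ = (333 - 34 - q₁)/2
Solve simultaneously:
q₁* = (333 - 2×24 + 34)/3 = 106.33
q₂* = (333 - 2×34 + 24)/3 = 96.33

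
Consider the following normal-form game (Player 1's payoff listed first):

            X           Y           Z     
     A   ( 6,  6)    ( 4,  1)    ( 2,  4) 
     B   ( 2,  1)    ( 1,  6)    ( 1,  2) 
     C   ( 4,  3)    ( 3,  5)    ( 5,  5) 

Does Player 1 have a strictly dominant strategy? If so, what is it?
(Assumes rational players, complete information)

No strictly dominant strategy exists for Player 1

Work:
A strategy strictly dominates another if it gives a strictly higher payoff against every opponent action. Compare each pair of P1's strategies column-by-column:
  A vs B: [6 vs 2, 4 vs 1, 2 vs 1] → A strictly dominates B
  A vs C: [6 vs 4, 4 vs 3, 2 vs 5] → A does not strictly dominate C (column Z: 2 ≤ 5)
  B vs A: [2 vs 6, 1 vs 4, 1 vs 2] → B does not strictly dominate A (column X: 2 ≤ 6)
  B vs C: [2 vs 4, 1 vs 3, 1 vs 5] → B does not strictly dominate C (column X: 2 ≤ 4)
  C vs A: [4 vs 6, 3 vs 4, 5 vs 2] → C does not strictly dominate A (column X: 4 ≤ 6)
  C vs B: [4 vs 2, 3 vs 1, 5 vs 1] → C strictly dominates B
No single strategy strictly dominates all others → no strictly dominant strategy.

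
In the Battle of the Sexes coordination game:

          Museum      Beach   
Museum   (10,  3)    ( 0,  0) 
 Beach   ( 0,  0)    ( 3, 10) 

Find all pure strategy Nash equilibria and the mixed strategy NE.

Pure NE: (Museum, Museum) and (Beach, Beach); Mixed NE: p = 0.7692, q = 0.2308

Work:
Check pure NE:
(Museum, Museum): (10, 3) - no unilateral deviation beneficial
(Beach, Beach): (3, 10) - no unilateral deviation beneficial
Mixed NE: P1 plays Museum with p = 0.7692, P2 plays Museum with q = 0.2308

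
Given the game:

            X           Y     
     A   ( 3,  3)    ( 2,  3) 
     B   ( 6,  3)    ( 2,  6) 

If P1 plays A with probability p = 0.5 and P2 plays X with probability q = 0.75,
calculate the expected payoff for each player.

E[P1] = 3.875, E[P2] = 3.375

Work:
E[P1] = p·q·π₁(A,X) + p·(1-q)·π₁(A,Y) + (1-p)·q·π₁(B,X) + (1-p)·(1-q)·π₁(B,Y)
= 0.5·0.75·3 + 0.5·0.25·2 + 0.5·0.75·6 + 0.5·0.25·2
= 3.875

E[P2] = 3.375 (similar calculation)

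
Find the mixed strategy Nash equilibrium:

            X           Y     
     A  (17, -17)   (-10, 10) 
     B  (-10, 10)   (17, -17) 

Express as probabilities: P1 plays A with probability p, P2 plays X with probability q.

p = 0.5, q = 0.5

Work:
Find probabilities that make opponent indifferent:
P2 chooses q to make P1 indifferent between A and B
P1 chooses p to make P2 indifferent between X and Y
Mixed NE: P1 plays (A: 0.5, B: 0.5), P2 plays (X: 0.5, Y: 0.5)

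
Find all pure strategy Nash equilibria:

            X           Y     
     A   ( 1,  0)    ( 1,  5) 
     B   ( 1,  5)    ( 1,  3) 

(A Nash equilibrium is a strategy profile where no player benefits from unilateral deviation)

Nash equilibrium: (A, Y), (B, X)

Work:
Best responses:
  P1 vs X: payoffs [1, 1] → best response A/B (payoff 1)
  P1 vs Y: payoffs [1, 1] → best response A/B (payoff 1)
  P2 vs A: payoffs [0, 5] → best response Y (payoff 5)
  P2 vs B: payoffs [5, 3] → best response X (payoff 5)
Mutual best responses: (A,Y), (B,X) → Nash equilibria.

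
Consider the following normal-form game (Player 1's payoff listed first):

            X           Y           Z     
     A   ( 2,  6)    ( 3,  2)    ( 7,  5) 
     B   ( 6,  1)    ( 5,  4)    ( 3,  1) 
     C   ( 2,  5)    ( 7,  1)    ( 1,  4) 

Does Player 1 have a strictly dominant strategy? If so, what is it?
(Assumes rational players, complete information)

No strictly dominant strategy exists for Player 1

Work:
A strategy strictly dominates another if it gives a strictly higher payoff against every opponent action. Compare each pair of P1's strategies column-by-column:
  A vs B: [2 vs 6, 3 vs 5, 7 vs 3] → A does not strictly dominate B (column X: 2 ≤ 6)
  A vs C: [2 vs 2, 3 vs 7, 7 vs 1] → A does not strictly dominate C (column X: 2 ≤ 2)
  B vs A: [6 vs 2, 5 vs 3, 3 vs 7] → B does not strictly dominate A (column Z: 3 ≤ 7)
  B vs C: [6 vs 2, 5 vs 7, 3 vs 1] → B does not strictly dominate C (column Y: 5 ≤ 7)
  C vs A: [2 vs 2, 7 vs 3, 1 vs 7] → C does not strictly dominate A (column X: 2 ≤ 2)
  C vs B: [2 vs 6, 7 vs 5, 1 vs 3] → C does not strictly dominate B (column X: 2 ≤ 6)
No single strategy strictly dominates all others → no strictly dominant strategy.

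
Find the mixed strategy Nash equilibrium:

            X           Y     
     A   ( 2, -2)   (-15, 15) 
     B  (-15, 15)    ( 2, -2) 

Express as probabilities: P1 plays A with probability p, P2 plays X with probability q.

p = 0.5, q = 0.5

Work:
Find probabilities that make opponent indifferent:
P2 chooses q to make P1 indifferent between A and B
P1 chooses p to make P2 indifferent between X and Y
Mixed NE: P1 plays (A: 0.5, B: 0.5), P2 plays (X: 0.5, Y: 0.5)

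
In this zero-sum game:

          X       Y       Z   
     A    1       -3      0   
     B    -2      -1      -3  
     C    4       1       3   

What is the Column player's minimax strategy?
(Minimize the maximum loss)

Column should play Y, value = 1

Work:
Column player minimizes Row's maximum payoff:
Column X: max payoff to Row = 4
Column Y: max payoff to Row = 1
Column Z: max payoff to Row = 3
Minimum is 1, achieved by column Y.
Minimax strategy: Y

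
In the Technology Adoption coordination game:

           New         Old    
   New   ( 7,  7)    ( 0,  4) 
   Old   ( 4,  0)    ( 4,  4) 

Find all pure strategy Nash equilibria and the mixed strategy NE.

Pure NE: (New, New) and (Old, Old); Mixed NE: p = 0.5714, q = 0.5714

Work:
Check pure NE:
(New, New): (7, 7) - no unilateral deviation beneficial
(Old, Old): (4, 4) - no unilateral deviation beneficial
Mixed NE: P1 plays New with p = 0.5714, P2 plays New with q = 0.5714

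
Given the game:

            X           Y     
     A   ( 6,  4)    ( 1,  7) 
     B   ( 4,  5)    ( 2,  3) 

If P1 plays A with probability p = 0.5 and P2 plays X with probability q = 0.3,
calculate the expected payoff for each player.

E[P1] = 2.55, E[P2] = 4.85

Work:
E[P1] = p·q·π₁(A,X) + p·(1-q)·π₁(A,Y) + (1-p)·q·π₁(B,X) + (1-p)·(1-q)·π₁(B,Y)
= 0.5·0.3·6 + 0.5·0.7·1 + 0.5·0.3·4 + 0.5·0.7·2
= 2.55

E[P2] = 4.85 (similar calculation)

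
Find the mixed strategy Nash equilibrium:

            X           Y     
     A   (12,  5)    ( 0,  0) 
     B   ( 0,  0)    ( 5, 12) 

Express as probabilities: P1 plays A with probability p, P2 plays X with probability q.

p = 0.7059, q = 0.2941

Work:
Find probabilities that make opponent indifferent:
P2 chooses q to make P1 indifferent between A and B
P1 chooses p to make P2 indifferent between X and Y
Mixed NE: P1 plays (A: 0.7059, B: 0.2941), P2 plays (X: 0.2941, Y: 0.7059)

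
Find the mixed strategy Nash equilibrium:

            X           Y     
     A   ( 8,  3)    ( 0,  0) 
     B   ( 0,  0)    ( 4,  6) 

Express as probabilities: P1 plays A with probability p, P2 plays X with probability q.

p = 0.6667, q = 0.3333

Work:
Find probabilities that make opponent indifferent:
P2 chooses q to make P1 indifferent between A and B
P1 chooses p to make P2 indifferent between X and Y
Mixed NE: P1 plays (A: 0.6667, B: 0.3333), P2 plays (X: 0.3333, Y: 0.6667)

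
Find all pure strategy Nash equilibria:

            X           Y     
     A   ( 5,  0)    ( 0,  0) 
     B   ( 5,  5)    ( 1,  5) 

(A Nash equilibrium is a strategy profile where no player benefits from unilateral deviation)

Nash equilibrium: (A, X), (B, X), (B, Y)

Work:
Best responses:
  P1 vs X: payoffs [5, 5] → best response A/B (payoff 5)
  P1 vs Y: payoffs [0, 1] → best response B (payoff 1)
  P2 vs A: payoffs [0, 0] → best response X/Y (payoff 0)
  P2 vs B: payoffs [5, 5] → best response X/Y (payoff 5)
Mutual best responses: (A,X), (B,X), (B,Y) → Nash equilibria.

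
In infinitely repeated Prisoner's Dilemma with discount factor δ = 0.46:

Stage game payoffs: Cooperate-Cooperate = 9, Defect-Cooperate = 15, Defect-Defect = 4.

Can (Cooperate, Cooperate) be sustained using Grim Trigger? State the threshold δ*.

δ* = 0.5455; since δ = 0.46 < 0.5455, cooperation cannot be sustained

Work:
For Grim Trigger:
Cooperate forever: 9/(1-δ)
Defect then punished: 15 + 4·δ/(1-δ)
Need: 9/(1-δ) ≥ 15 + 4·δ/(1-δ)
Solving: δ ≥ (T-R)/(T-P) = (15-9)/(15-4) = 0.5455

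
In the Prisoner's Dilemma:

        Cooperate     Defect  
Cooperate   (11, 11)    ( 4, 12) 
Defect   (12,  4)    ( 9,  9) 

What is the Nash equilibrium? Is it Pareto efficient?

(Defect, Defect) is NE; not Pareto efficient

Work:
Defect dominates Cooperate for both players:
If P2 cooperates: Defect (12) > Cooperate (11)
If P2 defects: Defect (9) > Cooperate (4)
NE: (Defect, Defect) with payoff (9, 9)
But (Cooperate, Cooperate) = (11, 11) Pareto dominates (9, 9)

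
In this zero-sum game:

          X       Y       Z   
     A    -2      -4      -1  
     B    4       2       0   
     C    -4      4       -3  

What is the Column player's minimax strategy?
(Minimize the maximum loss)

Column should play Z, value = 0

Work:
Column player minimizes Row's maximum payoff:
Column X: max payoff to Row = 4
Column Y: max payoff to Row = 4
Column Z: max payoff to Row = 0
Minimum is 0, achieved by column Z.
Minimax strategy: Z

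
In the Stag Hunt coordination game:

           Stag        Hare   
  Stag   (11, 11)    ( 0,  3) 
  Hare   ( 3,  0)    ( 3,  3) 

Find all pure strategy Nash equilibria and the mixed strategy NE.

Pure NE: (Stag, Stag) and (Hare, Hare); Mixed NE: p = 0.2727, q = 0.2727

Work:
Check pure NE:
(Stag, Stag): (11, 11) - no unilateral deviation beneficial
(Hare, Hare): (3, 3) - no unilateral deviation beneficial
Mixed NE: P1 plays Stag with p = 0.2727, P2 plays Stag with q = 0.2727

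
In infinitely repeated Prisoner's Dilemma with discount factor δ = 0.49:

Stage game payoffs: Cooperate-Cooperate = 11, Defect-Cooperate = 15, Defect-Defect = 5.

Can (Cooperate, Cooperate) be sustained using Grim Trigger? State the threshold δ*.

δ* = 0.4; since δ = 0.49 ≥ 0.4, cooperation can be sustained

Work:
For Grim Trigger:
Cooperate forever: 11/(1-δ)
Defect then punished: 15 + 5·δ/(1-δ)
Need: 11/(1-δ) ≥ 15 + 5·δ/(1-δ)
Solving: δ ≥ (T-R)/(T-P) = (15-11)/(15-5) = 0.4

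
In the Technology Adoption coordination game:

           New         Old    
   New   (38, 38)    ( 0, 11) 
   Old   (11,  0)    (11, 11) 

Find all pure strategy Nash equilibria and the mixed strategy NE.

Pure NE: (New, New) and (Old, Old); Mixed NE: p = 0.2895, q = 0.2895

Work:
Check pure NE:
(New, New): (38, 38) - no unilateral deviation beneficial
(Old, Old): (11, 11) - no unilateral deviation beneficial
Mixed NE: P1 plays New with p = 0.2895, P2 plays New with q = 0.2895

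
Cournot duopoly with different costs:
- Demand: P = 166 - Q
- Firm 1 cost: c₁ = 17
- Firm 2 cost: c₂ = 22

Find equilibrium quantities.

q₁* = 51.33, q₂* = 46.33

Work:
Reaction: q₁ = (166 - 17 - q₂)/2
Reaction: q₂ = (166 - 22 - q₁)/2
Solve simultaneously:
q₁* = (166 - 2×17 + 22)/3 = 51.33
q₂* = (166 - 2×22 + 17)/3 = 46.33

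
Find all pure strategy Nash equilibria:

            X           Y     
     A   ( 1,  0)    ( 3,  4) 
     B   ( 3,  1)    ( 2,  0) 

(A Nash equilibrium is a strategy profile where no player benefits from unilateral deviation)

Nash equilibrium: (A, Y), (B, X)

Work:
Best responses:
  P1 vs X: payoffs [1, 3] → best response B (payoff 3)
  P1 vs Y: payoffs [3, 2] → best response A (payoff 3)
  P2 vs A: payoffs [0, 4] → best response Y (payoff 4)
  P2 vs B: payoffs [1, 0] → best response X (payoff 1)
Mutual best responses: (A,Y), (B,X) → Nash equilibria.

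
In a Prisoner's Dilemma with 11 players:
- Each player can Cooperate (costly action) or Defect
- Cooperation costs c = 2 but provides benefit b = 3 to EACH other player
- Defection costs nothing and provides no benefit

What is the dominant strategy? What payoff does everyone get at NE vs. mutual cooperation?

Dominant: Defect; NE payoff = 0; Coop payoff = 28

Work:
Defect dominates (saves cost c = 2, benefit to others is external)
NE: All defect → everyone gets 0
If all cooperate: each receives (10)×3 - 2 = 28
Social dilemma: 28 > 0 but NE gives 0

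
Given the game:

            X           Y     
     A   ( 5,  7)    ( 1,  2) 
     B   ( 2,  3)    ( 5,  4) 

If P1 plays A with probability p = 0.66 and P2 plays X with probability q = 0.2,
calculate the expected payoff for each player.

E[P1] = 2.684, E[P2] = 3.272

Work:
E[P1] = p·q·π₁(A,X) + p·(1-q)·π₁(A,Y) + (1-p)·q·π₁(B,X) + (1-p)·(1-q)·π₁(B,Y)
= 0.66·0.2·5 + 0.66·0.8·1 + 0.34·0.2·2 + 0.34·0.8·5
= 2.684

E[P2] = 3.272 (similar calculation)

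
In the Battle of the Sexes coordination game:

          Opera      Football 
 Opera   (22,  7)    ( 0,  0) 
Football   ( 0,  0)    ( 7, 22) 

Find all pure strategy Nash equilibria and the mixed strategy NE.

Pure NE: (Opera, Opera) and (Football, Football); Mixed NE: p = 0.7586, q = 0.2414

Work:
Check pure NE:
(Opera, Opera): (22, 7) - no unilateral deviation beneficial
(Football, Football): (7, 22) - no unilateral deviation beneficial
Mixed NE: P1 plays Opera with p = 0.7586, P2 plays Opera with q = 0.2414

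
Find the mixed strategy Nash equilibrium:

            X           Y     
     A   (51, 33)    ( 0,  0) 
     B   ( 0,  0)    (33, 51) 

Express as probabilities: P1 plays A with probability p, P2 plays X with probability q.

p = 0.6071, q = 0.3929

Work:
Find probabilities that make opponent indifferent:
P2 chooses q to make P1 indifferent between A and B
P1 chooses p to make P2 indifferent between X and Y
Mixed NE: P1 plays (A: 0.6071, B: 0.3929), P2 plays (X: 0.3929, Y: 0.6071)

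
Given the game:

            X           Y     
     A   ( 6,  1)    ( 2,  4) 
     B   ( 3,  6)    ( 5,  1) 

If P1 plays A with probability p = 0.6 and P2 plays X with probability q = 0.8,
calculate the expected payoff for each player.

E[P1] = 4.48, E[P2] = 2.96

Work:
E[P1] = p·q·π₁(A,X) + p·(1-q)·π₁(A,Y) + (1-p)·q·π₁(B,X) + (1-p)·(1-q)·π₁(B,Y)
= 0.6·0.8·6 + 0.6·0.2·2 + 0.4·0.8·3 + 0.4·0.2·5
= 4.48

E[P2] = 2.96 (similar calculation)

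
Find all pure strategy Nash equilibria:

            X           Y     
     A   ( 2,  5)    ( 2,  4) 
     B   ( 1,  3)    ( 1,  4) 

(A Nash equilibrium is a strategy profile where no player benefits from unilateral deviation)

Nash equilibrium: (A, X)

Work:
Best responses:
  P1 vs X: payoffs [2, 1] → best response A (payoff 2)
  P1 vs Y: payoffs [2, 1] → best response A (payoff 2)
  P2 vs A: payoffs [5, 4] → best response X (payoff 5)
  P2 vs B: payoffs [3, 4] → best response Y (payoff 4)
Mutual best responses: (A,X) → Nash equilibria.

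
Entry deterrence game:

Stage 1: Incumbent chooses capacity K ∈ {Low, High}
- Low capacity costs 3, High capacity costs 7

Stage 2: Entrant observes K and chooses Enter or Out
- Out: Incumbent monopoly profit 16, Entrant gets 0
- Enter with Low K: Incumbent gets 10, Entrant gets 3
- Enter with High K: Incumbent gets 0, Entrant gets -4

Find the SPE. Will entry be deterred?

SPE: (High, Enter|Low, Out|High); Entry deterred. Incumbent net profit = 9

Work:
After Low K: Entrant enters (3 > 0)
After High K: Entrant stays out (-4 < 0)
Incumbent: Low → 10−3=7, High → 16−7=9
Incumbent chooses High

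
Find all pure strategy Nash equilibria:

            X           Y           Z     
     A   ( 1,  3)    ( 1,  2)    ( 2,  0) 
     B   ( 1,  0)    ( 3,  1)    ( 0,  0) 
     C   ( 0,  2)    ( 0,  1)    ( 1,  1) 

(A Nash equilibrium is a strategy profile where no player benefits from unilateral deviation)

Nash equilibrium: (A, X), (B, Y)

Work:
Best responses:
  P1 vs X: payoffs [1, 1, 0] → best response A/B (payoff 1)
  P1 vs Y: payoffs [1, 3, 0] → best response B (payoff 3)
  P1 vs Z: payoffs [2, 0, 1] → best response A (payoff 2)
  P2 vs A: payoffs [3, 2, 0] → best response X (payoff 3)
  P2 vs B: payoffs [0, 1, 0] → best response Y (payoff 1)
  P2 vs C: payoffs [2, 1, 1] → best response X (payoff 2)
Mutual best responses: (A,X), (B,Y) → Nash equilibria.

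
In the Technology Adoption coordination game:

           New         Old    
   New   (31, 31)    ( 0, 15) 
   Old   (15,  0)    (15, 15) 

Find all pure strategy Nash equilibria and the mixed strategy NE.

Pure NE: (New, New) and (Old, Old); Mixed NE: p = 0.4839, q = 0.4839

Work:
Check pure NE:
(New, New): (31, 31) - no unilateral deviation beneficial
(Old, Old): (15, 15) - no unilateral deviation beneficial
Mixed NE: P1 plays New with p = 0.4839, P2 plays New with q = 0.4839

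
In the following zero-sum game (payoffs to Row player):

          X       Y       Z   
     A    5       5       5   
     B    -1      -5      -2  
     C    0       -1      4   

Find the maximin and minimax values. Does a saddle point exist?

Maximin = 5, Minimax = 5, Saddle: True

Work:
Row minimums: [5, -5, -1] → maximin = 5
Column maximums: [5, 5, 5] → minimax = 5
Saddle point exists! Game value = 5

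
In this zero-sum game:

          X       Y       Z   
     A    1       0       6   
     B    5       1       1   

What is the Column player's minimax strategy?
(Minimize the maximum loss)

Column should play Y, value = 1

Work:
Column player minimizes Row's maximum payoff:
Column X: max payoff to Row = 5
Column Y: max payoff to Row = 1
Column Z: max payoff to Row = 6
Minimum is 1, achieved by column Y.
Minimax strategy: Y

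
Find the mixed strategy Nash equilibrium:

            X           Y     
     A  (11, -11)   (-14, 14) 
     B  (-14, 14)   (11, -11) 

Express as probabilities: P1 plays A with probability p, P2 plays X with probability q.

p = 0.5, q = 0.5

Work:
Find probabilities that make opponent indifferent:
P2 chooses q to make P1 indifferent between A and B
P1 chooses p to make P2 indifferent between X and Y
Mixed NE: P1 plays (A: 0.5, B: 0.5), P2 plays (X: 0.5, Y: 0.5)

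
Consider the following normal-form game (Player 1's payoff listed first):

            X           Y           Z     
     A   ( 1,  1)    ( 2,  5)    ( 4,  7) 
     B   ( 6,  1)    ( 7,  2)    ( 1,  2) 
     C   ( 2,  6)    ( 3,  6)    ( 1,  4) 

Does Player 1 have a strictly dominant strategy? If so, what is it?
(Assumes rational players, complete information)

No strictly dominant strategy exists for Player 1

Work:
A strategy strictly dominates another if it gives a strictly higher payoff against every opponent action. Compare each pair of P1's strategies column-by-column:
  A vs B: [1 vs 6, 2 vs 7, 4 vs 1] → A does not strictly dominate B (column X: 1 ≤ 6)
  A vs C: [1 vs 2, 2 vs 3, 4 vs 1] → A does not strictly dominate C (column X: 1 ≤ 2)
  B vs A: [6 vs 1, 7 vs 2, 1 vs 4] → B does not strictly dominate A (column Z: 1 ≤ 4)
  B vs C: [6 vs 2, 7 vs 3, 1 vs 1] → B does not strictly dominate C (column Z: 1 ≤ 1)
  C vs A: [2 vs 1, 3 vs 2, 1 vs 4] → C does not strictly dominate A (column Z: 1 ≤ 4)
  C vs B: [2 vs 6, 3 vs 7, 1 vs 1] → C does not strictly dominate B (column X: 2 ≤ 6)
No single strategy strictly dominates all others → no strictly dominant strategy.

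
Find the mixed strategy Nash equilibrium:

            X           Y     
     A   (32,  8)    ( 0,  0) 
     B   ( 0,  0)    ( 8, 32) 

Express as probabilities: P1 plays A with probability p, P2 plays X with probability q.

p = 0.8, q = 0.2

Work:
Find probabilities that make opponent indifferent:
P2 chooses q to make P1 indifferent between A and B
P1 chooses p to make P2 indifferent between X and Y
Mixed NE: P1 plays (A: 0.8, B: 0.2), P2 plays (X: 0.2, Y: 0.8)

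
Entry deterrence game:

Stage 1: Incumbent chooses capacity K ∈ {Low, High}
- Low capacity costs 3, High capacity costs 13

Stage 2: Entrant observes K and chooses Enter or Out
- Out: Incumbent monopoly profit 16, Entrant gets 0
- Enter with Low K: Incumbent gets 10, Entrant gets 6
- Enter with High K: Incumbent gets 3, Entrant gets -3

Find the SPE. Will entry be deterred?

SPE: (Low, Enter|Low, Out|High); Entry not deterred. Incumbent net profit = 7, Entrant gets 6

Work:
After Low K: Entrant enters (6 > 0)
After High K: Entrant stays out (-3 < 0)
Incumbent: Low → 10−3=7, High → 16−13=3
Incumbent chooses Low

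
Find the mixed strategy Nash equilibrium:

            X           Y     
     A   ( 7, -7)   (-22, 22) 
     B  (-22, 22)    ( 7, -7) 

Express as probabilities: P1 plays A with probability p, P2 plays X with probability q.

p = 0.5, q = 0.5

Work:
Find probabilities that make opponent indifferent:
P2 chooses q to make P1 indifferent between A and B
P1 chooses p to make P2 indifferent between X and Y
Mixed NE: P1 plays (A: 0.5, B: 0.5), P2 plays (X: 0.5, Y: 0.5)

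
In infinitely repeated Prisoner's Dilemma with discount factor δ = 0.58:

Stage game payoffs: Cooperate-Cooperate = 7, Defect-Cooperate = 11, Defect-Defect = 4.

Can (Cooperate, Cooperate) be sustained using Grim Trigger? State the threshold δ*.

δ* = 0.5714; since δ = 0.58 ≥ 0.5714, cooperation can be sustained

Work:
For Grim Trigger:
Cooperate forever: 7/(1-δ)
Defect then punished: 11 + 4·δ/(1-δ)
Need: 7/(1-δ) ≥ 11 + 4·δ/(1-δ)
Solving: δ ≥ (T-R)/(T-P) = (11-7)/(11-4) = 0.5714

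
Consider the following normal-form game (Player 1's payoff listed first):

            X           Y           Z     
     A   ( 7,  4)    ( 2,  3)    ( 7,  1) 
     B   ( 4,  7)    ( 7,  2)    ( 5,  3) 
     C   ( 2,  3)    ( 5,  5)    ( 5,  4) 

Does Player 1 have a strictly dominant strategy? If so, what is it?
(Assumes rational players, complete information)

No strictly dominant strategy exists for Player 1

Work:
A strategy strictly dominates another if it gives a strictly higher payoff against every opponent action. Compare each pair of P1's strategies column-by-column:
  A vs B: [7 vs 4, 2 vs 7, 7 vs 5] → A does not strictly dominate B (column Y: 2 ≤ 7)
  A vs C: [7 vs 2, 2 vs 5, 7 vs 5] → A does not strictly dominate C (column Y: 2 ≤ 5)
  B vs A: [4 vs 7, 7 vs 2, 5 vs 7] → B does not strictly dominate A (column X: 4 ≤ 7)
  B vs C: [4 vs 2, 7 vs 5, 5 vs 5] → B does not strictly dominate C (column Z: 5 ≤ 5)
  C vs A: [2 vs 7, 5 vs 2, 5 vs 7] → C does not strictly dominate A (column X: 2 ≤ 7)
  C vs B: [2 vs 4, 5 vs 7, 5 vs 5] → C does not strictly dominate B (column X: 2 ≤ 4)
No single strategy strictly dominates all others → no strictly dominant strategy.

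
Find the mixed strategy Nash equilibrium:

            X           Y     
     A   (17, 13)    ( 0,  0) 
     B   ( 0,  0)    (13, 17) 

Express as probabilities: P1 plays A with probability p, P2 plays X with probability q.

p = 0.5667, q = 0.4333

Work:
Find probabilities that make opponent indifferent:
P2 chooses q to make P1 indifferent between A and B
P1 chooses p to make P2 indifferent between X and Y
Mixed NE: P1 plays (A: 0.5667, B: 0.4333), P2 plays (X: 0.4333, Y: 0.5667)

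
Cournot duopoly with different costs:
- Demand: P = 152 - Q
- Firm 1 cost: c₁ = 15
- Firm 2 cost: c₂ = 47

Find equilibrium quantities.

q₁* = 56.33, q₂* = 24.33

Work:
Reaction: q₁ = (152 - 15 - q₂)/2
Reaction: q₂ = (152 - 47 - q₁)/2
Solve simultaneously:
q₁* = (152 - 2×15 + 47)/3 = 56.33
q₂* = (152 - 2×47 + 15)/3 = 24.33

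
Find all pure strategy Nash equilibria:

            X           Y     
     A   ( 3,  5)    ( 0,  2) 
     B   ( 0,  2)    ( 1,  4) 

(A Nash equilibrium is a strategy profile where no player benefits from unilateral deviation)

Nash equilibrium: (A, X), (B, Y)

Work:
Best responses:
  P1 vs X: payoffs [3, 0] → best response A (payoff 3)
  P1 vs Y: payoffs [0, 1] → best response B (payoff 1)
  P2 vs A: payoffs [5, 2] → best response X (payoff 5)
  P2 vs B: payoffs [2, 4] → best response Y (payoff 4)
Mutual best responses: (A,X), (B,Y) → Nash equilibria.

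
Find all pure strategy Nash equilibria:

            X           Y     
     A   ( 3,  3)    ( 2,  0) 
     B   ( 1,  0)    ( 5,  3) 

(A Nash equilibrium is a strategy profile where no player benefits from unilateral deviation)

Nash equilibrium: (A, X), (B, Y)

Work:
Best responses:
  P1 vs X: payoffs [3, 1] → best response A (payoff 3)
  P1 vs Y: payoffs [2, 5] → best response B (payoff 5)
  P2 vs A: payoffs [3, 0] → best response X (payoff 3)
  P2 vs B: payoffs [0, 3] → best response Y (payoff 3)
Mutual best responses: (A,X), (B,Y) → Nash equilibria.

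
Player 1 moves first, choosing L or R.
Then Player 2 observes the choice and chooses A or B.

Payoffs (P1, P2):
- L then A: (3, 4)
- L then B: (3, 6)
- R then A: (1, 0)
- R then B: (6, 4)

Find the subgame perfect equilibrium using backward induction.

P1 plays R, P2 plays B after L and B after R; Payoff (6, 4)

Work:
Backward induction:
After L: P2 chooses B → P1 gets 3
After R: P2 chooses B → P1 gets 6
P1 chooses R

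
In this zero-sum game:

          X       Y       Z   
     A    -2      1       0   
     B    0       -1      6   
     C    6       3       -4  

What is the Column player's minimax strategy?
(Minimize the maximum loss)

Column should play Y, value = 3

Work:
Column player minimizes Row's maximum payoff:
Column X: max payoff to Row = 6
Column Y: max payoff to Row = 3
Column Z: max payoff to Row = 6
Minimum is 3, achieved by column Y.
Minimax strategy: Y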